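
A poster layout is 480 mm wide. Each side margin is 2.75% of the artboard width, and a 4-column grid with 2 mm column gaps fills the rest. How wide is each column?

111.9 mm

Margins: 2.75% × 480 = 13.2 mm each, so content = 480 − 26.4 = 453.6 mm.
Subtracting 3 column gaps of 2 leaves 447.6 for 4 columns, so c = 111.9 mm.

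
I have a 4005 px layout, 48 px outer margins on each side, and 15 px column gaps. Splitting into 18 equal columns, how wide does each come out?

Take off 96 px of margins, leaving 3909 px.
3909 − 17·15 = 3654; ÷18 gives c = 203 px.

203 px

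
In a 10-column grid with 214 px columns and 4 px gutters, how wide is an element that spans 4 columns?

4-column span = 4·214 + 3·4 = 868 px.

868 px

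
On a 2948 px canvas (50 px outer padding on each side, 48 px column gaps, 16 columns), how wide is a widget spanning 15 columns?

2667 px

Inside the margins: 2948 − 100 = 2848 px.
Subtracting 15 column gaps of 48 leaves 2128 for 16 columns, so c = 133 px.
15-column span = 15·133 + 14·48 = 2667 px.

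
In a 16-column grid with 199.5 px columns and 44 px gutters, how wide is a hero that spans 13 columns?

Span of 13: 13·199.5 + 12·44 = 2593.5 + 528 = 3121.5 px.

3121.5 px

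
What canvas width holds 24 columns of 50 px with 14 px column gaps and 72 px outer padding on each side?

Total width: 2·72 + 24·50 + 23·14 = 1666 px.

1666 px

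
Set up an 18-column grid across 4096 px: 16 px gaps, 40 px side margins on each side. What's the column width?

208 px

Content width = 4096 − 2·40 = 4016 px.
18 columns + 17 gaps: 18c + 17·16 = 4016.
18c = 4016 − 272 = 3744, so c = 208 px.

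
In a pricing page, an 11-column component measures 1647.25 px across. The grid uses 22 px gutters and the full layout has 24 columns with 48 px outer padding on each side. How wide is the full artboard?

1647.25 − 10·22 = 1427.25; ÷11 gives c = 129.75 px.
Total width: 2·48 + 24·129.75 + 23·22 = 3716 px.

3716 px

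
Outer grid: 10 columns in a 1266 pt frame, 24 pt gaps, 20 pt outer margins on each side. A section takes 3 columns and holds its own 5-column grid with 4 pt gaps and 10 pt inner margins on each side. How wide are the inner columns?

Subtract both margins: 1266 − 2·20 = 1226 pt.
10 columns + 9 gaps: 10c + 9·24 = 1226.
10c = 1226 − 216 = 1010, so c = 101 pt.
3 columns plus 2 gaps: 303 + 48 = 351 pt.
Inner content = 351 − 2·10 = 331 pt.
Subtracting 4 gaps of 4 leaves 315 for 5 columns, so d = 63 pt.

63 pt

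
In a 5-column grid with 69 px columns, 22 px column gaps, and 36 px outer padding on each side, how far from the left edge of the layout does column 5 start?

Each column+gutter stride is 91 px; 4 of them past the 36 px margin is 36 + 364 = 400 px.

400 px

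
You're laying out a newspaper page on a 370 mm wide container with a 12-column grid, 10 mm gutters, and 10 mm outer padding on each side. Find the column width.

20 mm

Take off 20 mm of margins, leaving 350 mm.
12 columns + 11 gutters: 12c + 11·10 = 350.
12c = 350 − 110 = 240, so c = 20 mm.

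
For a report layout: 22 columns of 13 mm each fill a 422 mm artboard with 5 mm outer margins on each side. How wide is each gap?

Content width = 422 − 2·5 = 412 mm.
22·13 + 21g = 412 → 21g = 126 → g = 6 mm.

6 mm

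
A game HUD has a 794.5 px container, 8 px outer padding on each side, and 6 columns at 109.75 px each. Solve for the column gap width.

24 px

Subtract both margins: 794.5 − 2·8 = 778.5 px.
6·109.75 + 5g = 778.5 → 5g = 120 → g = 24 px.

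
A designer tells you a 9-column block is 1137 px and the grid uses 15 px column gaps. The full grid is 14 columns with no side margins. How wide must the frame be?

1137 − 8·15 = 1017; ÷9 gives c = 113 px.
Frame = 14·113 + 13·15 = 1582 + 195 = 1777 px.

1777 px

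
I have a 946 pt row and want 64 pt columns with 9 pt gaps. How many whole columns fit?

13 columns

13 columns: 13·64 + 12·9 = 940 pt ≤ 946.
14 columns: 1013 pt > 946. So 13.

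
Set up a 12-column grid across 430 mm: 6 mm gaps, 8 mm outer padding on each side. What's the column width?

Inside the margins: 430 − 16 = 414 mm.
414 − 11·6 = 348; ÷12 gives c = 29 mm.

29 mm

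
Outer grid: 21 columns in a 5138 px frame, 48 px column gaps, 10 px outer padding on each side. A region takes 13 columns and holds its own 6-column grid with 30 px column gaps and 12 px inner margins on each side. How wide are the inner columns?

Outer content = 5138 − 2·10 = 5118 px.
21 columns + 20 column gaps: 21c + 20·48 = 5118.
21c = 5118 − 960 = 4158, so c = 198 px.
13 columns plus 12 column gaps: 2574 + 576 = 3150 px.
Inner content = 3150 − 2·12 = 3126 px.
6d + 5·30 = 3126 → 6d = 2976 → d = 496 px.

496 px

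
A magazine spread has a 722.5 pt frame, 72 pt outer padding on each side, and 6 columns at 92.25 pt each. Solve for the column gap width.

Inside the margins: 722.5 − 144 = 578.5 pt.
Columns use 553.5 pt, leaving 25 pt across 5 column gaps = 5 pt each.

5 pt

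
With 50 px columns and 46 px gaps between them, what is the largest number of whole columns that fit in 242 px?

k columns need k·50 + (k−1)·46 = k·96 − 46.
k·96 − 46 ≤ 242 → k ≤ 288 / 96 ≈ 3.00, so k = 3.

3 columns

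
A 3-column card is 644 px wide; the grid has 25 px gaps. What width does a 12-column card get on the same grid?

2651 px

644 − 2·25 = 594; ÷3 gives c = 198 px.
Span of 12: 12·198 + 11·25 = 2376 + 275 = 2651 px.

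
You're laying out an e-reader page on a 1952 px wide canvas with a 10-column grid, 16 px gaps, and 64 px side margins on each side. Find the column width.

168 px

Subtract both margins: 1952 − 2·64 = 1824 px.
Subtracting 9 gaps of 16 leaves 1680 for 10 columns, so c = 168 px.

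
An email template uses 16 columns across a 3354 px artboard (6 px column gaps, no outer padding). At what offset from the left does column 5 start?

3354 − 15·6 = 3264; ÷16 gives c = 204 px.
Each column+gutter stride is 210 px; with no margin, 4 of them is 840 px.

840 px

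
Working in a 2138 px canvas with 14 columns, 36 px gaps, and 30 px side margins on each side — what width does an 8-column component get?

Take off 60 px of margins, leaving 2078 px.
Subtracting 13 gaps of 36 leaves 1610 for 14 columns, so c = 115 px.
Span of 8: 8·115 + 7·36 = 920 + 252 = 1172 px.

1172 px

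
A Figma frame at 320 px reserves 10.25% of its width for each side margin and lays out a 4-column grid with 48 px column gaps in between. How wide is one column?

320 × (1 − 2·10.25%) = 320 × 79.5% = 254.4 px for the columns.
Subtracting 3 column gaps of 48 leaves 110.4 for 4 columns, so c = 27.6 px.

27.6 px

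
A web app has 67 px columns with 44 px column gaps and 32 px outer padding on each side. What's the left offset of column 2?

Before column 2: the margin + 1 column + 1 column gap.
Offset = 32 + 1·(67 + 44) = 32 + 111 = 143 px.

143 px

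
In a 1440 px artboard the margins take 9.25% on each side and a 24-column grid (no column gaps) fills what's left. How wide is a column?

48.9 px

Margins: 9.25% × 1440 = 133.2 px each, so content = 1440 − 266.4 = 1173.6 px.
24c = 1173.6 → c = 48.9 px.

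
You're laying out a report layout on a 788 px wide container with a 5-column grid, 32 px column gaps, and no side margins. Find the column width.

788 − 4·32 = 660; ÷5 gives c = 132 px.

132 px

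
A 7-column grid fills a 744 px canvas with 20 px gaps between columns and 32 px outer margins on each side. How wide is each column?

Take off 64 px of margins, leaving 680 px.
7 columns + 6 gaps: 7c + 6·20 = 680.
7c = 680 − 120 = 560, so c = 80 px.

80 px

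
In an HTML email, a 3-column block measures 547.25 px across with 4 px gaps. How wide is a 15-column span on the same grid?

547.25 − 2·4 = 539.25; ÷3 gives c = 179.75 px.
15 columns plus 14 gaps: 2696.25 + 56 = 2752.25 px.

2752.25 px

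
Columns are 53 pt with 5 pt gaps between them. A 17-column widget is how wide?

17-column span = 17·53 + 16·5 = 981 pt.

981 pt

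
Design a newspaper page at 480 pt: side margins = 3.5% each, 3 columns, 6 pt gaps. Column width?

144.8 pt

Margins: 3.5% × 480 = 16.8 pt each, so content = 480 − 33.6 = 446.4 pt.
3 columns + 2 gaps: 3c + 2·6 = 446.4.
3c = 446.4 − 12 = 434.4, so c = 144.8 pt.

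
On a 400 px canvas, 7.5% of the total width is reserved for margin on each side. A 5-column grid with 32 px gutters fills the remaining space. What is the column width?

Margins: 7.5% × 400 = 30 px each, so content = 400 − 60 = 340 px.
5c + 4·32 = 340 → 5c = 212 → c = 42.4 px.

42.4 px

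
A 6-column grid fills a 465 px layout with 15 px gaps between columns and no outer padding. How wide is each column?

Subtracting 5 gaps of 15 leaves 390 for 6 columns, so c = 65 px.

65 px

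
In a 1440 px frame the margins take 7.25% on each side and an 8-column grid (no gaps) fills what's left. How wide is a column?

1440 × (1 − 2·7.25%) = 1440 × 85.5% = 1231.2 px for the columns.
8c = 1231.2 → c = 153.9 px.

153.9 px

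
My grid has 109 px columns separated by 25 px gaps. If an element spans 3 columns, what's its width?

377 px

3-column span = 3·109 + 2·25 = 377 px.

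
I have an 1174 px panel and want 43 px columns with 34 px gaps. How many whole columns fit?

Each extra column adds 43 + 34 = 77 px.
(1174 + 34) / 77 = 15.69, so 15 columns fit.

15 columns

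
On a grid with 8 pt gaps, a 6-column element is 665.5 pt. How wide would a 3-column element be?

Subtracting 5 gaps of 8 leaves 625.5 for 6 columns, so c = 104.25 pt.
Span of 3: 3·104.25 + 2·8 = 312.75 + 16 = 328.75 pt.

328.75 pt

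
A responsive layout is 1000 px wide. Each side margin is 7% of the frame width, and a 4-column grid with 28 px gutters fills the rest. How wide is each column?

194 px

Margins: 7% × 1000 = 70 px each, so content = 1000 − 140 = 860 px.
4 columns + 3 gutters: 4c + 3·28 = 860.
4c = 860 − 84 = 776, so c = 194 px.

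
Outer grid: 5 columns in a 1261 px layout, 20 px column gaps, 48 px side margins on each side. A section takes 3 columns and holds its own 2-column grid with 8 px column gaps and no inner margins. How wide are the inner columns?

Take off 96 px of margins, leaving 1165 px.
5c + 4·20 = 1165 → 5c = 1085 → c = 217 px.
3 columns plus 2 column gaps: 651 + 40 = 691 px.
Subtracting 1 column gap of 8 leaves 683 for 2 columns, so d = 341.5 px.

341.5 px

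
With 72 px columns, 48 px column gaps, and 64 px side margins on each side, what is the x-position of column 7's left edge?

784 px

Before column 7: the margin + 6 columns + 6 column gaps.
Offset = 64 + 6·(72 + 48) = 64 + 720 = 784 px.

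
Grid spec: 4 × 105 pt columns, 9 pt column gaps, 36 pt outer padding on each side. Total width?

519 pt

Total width: 2·36 + 4·105 + 3·9 = 519 pt.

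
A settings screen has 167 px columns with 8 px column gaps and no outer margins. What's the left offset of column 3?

350 px

No margin, so column 3 starts at 2·(column + gutter) = 2·175 = 350 px.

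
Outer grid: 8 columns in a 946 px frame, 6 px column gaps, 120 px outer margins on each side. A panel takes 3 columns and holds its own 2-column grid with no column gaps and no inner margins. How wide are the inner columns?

Subtract both margins: 946 − 2·120 = 706 px.
Subtracting 7 column gaps of 6 leaves 664 for 8 columns, so c = 83 px.
3-column span = 3·83 + 2·6 = 261 px.
2d = 261 → d = 130.5 px.

130.5 px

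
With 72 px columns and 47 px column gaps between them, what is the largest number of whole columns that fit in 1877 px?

16 columns

Each extra column adds 72 + 47 = 119 px.
(1877 + 47) / 119 = 16.17, so 16 columns fit.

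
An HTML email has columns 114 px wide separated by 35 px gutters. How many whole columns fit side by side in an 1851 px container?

Each extra column adds 114 + 35 = 149 px.
(1851 + 35) / 149 = 12.66, so 12 columns fit.

12 columns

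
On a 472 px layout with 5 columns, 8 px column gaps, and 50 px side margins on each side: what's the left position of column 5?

354 px

Inside the margins: 472 − 100 = 372 px.
5c + 4·8 = 372 → 5c = 340 → c = 68 px.
Each column+gutter stride is 76 px; 4 of them past the 50 px margin is 50 + 304 = 354 px.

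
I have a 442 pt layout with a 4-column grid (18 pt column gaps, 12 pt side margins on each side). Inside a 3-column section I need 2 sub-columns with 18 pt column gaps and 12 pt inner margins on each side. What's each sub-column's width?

133.5 pt

Subtract both margins: 442 − 2·12 = 418 pt.
4c + 3·18 = 418 → 4c = 364 → c = 91 pt.
3 columns plus 2 column gaps: 273 + 36 = 309 pt.
Inner content = 309 − 2·12 = 285 pt.
285 − 1·18 = 267; ÷2 gives d = 133.5 pt.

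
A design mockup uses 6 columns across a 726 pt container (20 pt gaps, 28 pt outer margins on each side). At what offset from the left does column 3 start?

Inside the margins: 726 − 56 = 670 pt.
6 columns + 5 gaps: 6c + 5·20 = 670.
6c = 670 − 100 = 570, so c = 95 pt.
Column 3 starts at margin + 2·(column + gutter) = 28 + 2·115 = 258 pt.

258 pt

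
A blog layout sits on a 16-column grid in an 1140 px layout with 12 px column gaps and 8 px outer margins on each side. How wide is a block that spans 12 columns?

Take off 16 px of margins, leaving 1124 px.
16 columns + 15 column gaps: 16c + 15·12 = 1124.
16c = 1124 − 180 = 944, so c = 59 px.
12 columns plus 11 column gaps: 708 + 132 = 840 px.

840 px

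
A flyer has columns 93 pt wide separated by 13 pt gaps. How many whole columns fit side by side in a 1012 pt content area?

9 columns

Each extra column adds 93 + 13 = 106 pt.
(1012 + 13) / 106 = 9.67, so 9 columns fit.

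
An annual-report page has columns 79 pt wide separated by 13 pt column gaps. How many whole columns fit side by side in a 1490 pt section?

16 columns

k columns need k·79 + (k−1)·13 = k·92 − 13.
k·92 − 13 ≤ 1490 → k ≤ 1503 / 92 ≈ 16.34, so k = 16.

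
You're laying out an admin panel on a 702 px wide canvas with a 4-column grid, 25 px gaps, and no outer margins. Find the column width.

702 − 3·25 = 627; ÷4 gives c = 156.75 px.

156.75 px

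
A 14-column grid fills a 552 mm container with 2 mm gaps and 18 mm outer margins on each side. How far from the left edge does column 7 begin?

240 mm

Content = 552 − 2·18 = 516 mm.
516 − 13·2 = 490; ÷14 gives c = 35 mm.
Each column+gutter stride is 37 mm; 6 of them past the 18 mm margin is 18 + 222 = 240 mm.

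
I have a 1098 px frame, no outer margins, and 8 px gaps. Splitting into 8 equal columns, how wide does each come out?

130.25 px

8 columns + 7 gaps: 8c + 7·8 = 1098.
8c = 1098 − 56 = 1042, so c = 130.25 px.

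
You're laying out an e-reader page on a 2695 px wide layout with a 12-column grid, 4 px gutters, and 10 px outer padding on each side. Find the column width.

Content width = 2695 − 2·10 = 2675 px.
12 columns + 11 gutters: 12c + 11·4 = 2675.
12c = 2675 − 44 = 2631, so c = 219.25 px.

219.25 px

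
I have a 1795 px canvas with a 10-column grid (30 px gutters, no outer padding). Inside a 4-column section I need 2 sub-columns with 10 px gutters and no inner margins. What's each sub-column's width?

10c + 9·30 = 1795 → 10c = 1525 → c = 152.5 px.
4 columns plus 3 gutters: 610 + 90 = 700 px.
2 columns + 1 gutter: 2d + 1·10 = 700.
2d = 700 − 10 = 690, so d = 345 px.

345 px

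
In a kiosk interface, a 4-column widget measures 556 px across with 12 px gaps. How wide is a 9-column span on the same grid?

1266 px

556 − 3·12 = 520; ÷4 gives c = 130 px.
9-column span = 9·130 + 8·12 = 1266 px.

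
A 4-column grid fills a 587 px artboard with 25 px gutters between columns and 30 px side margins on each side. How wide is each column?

113 px

Inside the margins: 587 − 60 = 527 px.
4c + 3·25 = 527 → 4c = 452 → c = 113 px.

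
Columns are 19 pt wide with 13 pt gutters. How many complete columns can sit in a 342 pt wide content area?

k columns need k·19 + (k−1)·13 = k·32 − 13.
k·32 − 13 ≤ 342 → k ≤ 355 / 32 ≈ 11.09, so k = 11.

11 columns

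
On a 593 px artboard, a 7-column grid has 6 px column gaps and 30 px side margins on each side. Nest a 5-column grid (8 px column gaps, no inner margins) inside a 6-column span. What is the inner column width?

84.8 px

Outer content = 593 − 2·30 = 533 px.
7c + 6·6 = 533 → 7c = 497 → c = 71 px.
6-column span = 6·71 + 5·6 = 456 px.
5 columns + 4 column gaps: 5d + 4·8 = 456.
5d = 456 − 32 = 424, so d = 84.8 px.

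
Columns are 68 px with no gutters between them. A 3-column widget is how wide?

3-column span = 3·68 = 204 px.

204 px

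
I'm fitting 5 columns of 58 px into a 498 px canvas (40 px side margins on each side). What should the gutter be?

Inside the margins: 498 − 80 = 418 px.
Columns use 290 px, leaving 128 px across 4 gutters = 32 px each.

32 px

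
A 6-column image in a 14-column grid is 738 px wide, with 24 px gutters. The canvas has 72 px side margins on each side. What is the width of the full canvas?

1898 px

Subtracting 5 gutters of 24 leaves 618 for 6 columns, so c = 103 px.
Adding margins, columns and gutters: 144 + 1442 + 312 = 1898 px.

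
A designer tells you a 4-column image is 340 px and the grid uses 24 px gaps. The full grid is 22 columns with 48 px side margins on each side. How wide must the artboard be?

340 − 3·24 = 268; ÷4 gives c = 67 px.
Artboard = 2·48 + 22·67 + 21·24 = 96 + 1474 + 504 = 2074 px.

2074 px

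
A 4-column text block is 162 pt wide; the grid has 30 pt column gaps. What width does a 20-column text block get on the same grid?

930 pt

162 − 3·30 = 72; ÷4 gives c = 18 pt.
20 columns plus 19 column gaps: 360 + 570 = 930 pt.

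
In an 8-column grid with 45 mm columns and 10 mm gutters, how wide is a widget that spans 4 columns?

4-column span = 4·45 + 3·10 = 210 mm.

210 mm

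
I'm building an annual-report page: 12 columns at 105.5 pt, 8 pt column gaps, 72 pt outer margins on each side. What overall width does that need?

1498 pt

Total width: 2·72 + 12·105.5 + 11·8 = 1498 pt.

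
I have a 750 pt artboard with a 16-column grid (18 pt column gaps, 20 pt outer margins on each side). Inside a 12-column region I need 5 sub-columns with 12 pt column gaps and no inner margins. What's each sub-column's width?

96 pt

Outer content = 750 − 2·20 = 710 pt.
16 columns + 15 column gaps: 16c + 15·18 = 710.
16c = 710 − 270 = 440, so c = 27.5 pt.
12 columns plus 11 column gaps: 330 + 198 = 528 pt.
528 − 4·12 = 480; ÷5 gives d = 96 pt.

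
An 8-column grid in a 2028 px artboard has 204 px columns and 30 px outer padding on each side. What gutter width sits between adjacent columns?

Subtract both margins: 2028 − 2·30 = 1968 px.
8·204 + 7g = 1968 → 7g = 336 → g = 48 px.

48 px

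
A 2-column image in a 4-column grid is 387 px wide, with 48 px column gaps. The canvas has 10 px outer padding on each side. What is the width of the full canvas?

2c + 1·48 = 387 → 2c = 339 → c = 169.5 px.
Total width: 2·10 + 4·169.5 + 3·48 = 842 px.

842 px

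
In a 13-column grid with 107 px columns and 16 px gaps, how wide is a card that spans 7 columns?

845 px

7-column span = 7·107 + 6·16 = 845 px.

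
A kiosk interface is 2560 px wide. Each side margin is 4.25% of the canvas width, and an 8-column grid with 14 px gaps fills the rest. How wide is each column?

Each margin = 4.25% of 2560 = 108.8 px; content = 2560 − 2·108.8 = 2342.4 px.
Subtracting 7 gaps of 14 leaves 2244.4 for 8 columns, so c = 280.55 px.

280.55 px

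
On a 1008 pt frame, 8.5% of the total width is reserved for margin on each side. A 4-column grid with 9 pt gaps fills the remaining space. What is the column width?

Margins: 8.5% × 1008 = 85.68 pt each, so content = 1008 − 171.36 = 836.64 pt.
836.64 − 3·9 = 809.64; ÷4 gives c = 202.41 pt.

202.41 pt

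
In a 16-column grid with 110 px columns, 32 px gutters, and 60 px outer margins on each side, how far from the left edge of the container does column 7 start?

Column 7 starts at margin + 6·(column + gutter) = 60 + 6·142 = 912 px.

912 px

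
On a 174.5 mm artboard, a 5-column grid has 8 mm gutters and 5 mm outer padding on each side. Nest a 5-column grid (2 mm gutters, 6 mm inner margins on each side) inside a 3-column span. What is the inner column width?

Inside the margins: 174.5 − 10 = 164.5 mm.
164.5 − 4·8 = 132.5; ÷5 gives c = 26.5 mm.
Span of 3: 3·26.5 + 2·8 = 79.5 + 16 = 95.5 mm.
Inner content = 95.5 − 2·6 = 83.5 mm.
5d + 4·2 = 83.5 → 5d = 75.5 → d = 15.1 mm.

15.1 mm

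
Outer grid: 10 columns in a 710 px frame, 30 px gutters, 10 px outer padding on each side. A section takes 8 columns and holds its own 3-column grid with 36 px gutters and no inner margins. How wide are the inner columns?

158 px

Subtract both margins: 710 − 2·10 = 690 px.
690 − 9·30 = 420; ÷10 gives c = 42 px.
8-column span = 8·42 + 7·30 = 546 px.
546 − 2·36 = 474; ÷3 gives d = 158 px.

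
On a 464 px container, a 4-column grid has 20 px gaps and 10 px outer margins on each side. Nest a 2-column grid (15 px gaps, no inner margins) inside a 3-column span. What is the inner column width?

156.5 px

Inside the margins: 464 − 20 = 444 px.
Subtracting 3 gaps of 20 leaves 384 for 4 columns, so c = 96 px.
3-column span = 3·96 + 2·20 = 328 px.
328 − 1·15 = 313; ÷2 gives d = 156.5 px.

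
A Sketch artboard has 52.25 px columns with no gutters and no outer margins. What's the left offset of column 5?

209 px

No margin, so column 5 starts at 4·(column + gutter) = 4·52.25 = 209 px.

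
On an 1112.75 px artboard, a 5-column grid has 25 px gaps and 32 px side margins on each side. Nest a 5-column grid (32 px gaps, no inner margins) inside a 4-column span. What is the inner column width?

Subtract both margins: 1112.75 − 2·32 = 1048.75 px.
5c + 4·25 = 1048.75 → 5c = 948.75 → c = 189.75 px.
4 columns plus 3 gaps: 759 + 75 = 834 px.
5d + 4·32 = 834 → 5d = 706 → d = 141.2 px.

141.2 px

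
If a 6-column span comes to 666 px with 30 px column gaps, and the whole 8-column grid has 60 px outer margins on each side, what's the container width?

1018 px

6 columns + 5 column gaps: 6c + 5·30 = 666.
6c = 666 − 150 = 516, so c = 86 px.
Adding margins, columns and gutters: 120 + 688 + 210 = 1018 px.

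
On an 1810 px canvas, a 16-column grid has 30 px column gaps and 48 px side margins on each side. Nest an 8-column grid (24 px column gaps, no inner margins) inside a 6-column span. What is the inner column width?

57 px

Subtract both margins: 1810 − 2·48 = 1714 px.
1714 − 15·30 = 1264; ÷16 gives c = 79 px.
6-column span = 6·79 + 5·30 = 624 px.
Subtracting 7 column gaps of 24 leaves 456 for 8 columns, so d = 57 px.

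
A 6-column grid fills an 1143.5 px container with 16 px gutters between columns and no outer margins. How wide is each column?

1143.5 − 5·16 = 1063.5; ÷6 gives c = 177.25 px.

177.25 px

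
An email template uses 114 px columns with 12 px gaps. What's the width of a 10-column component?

1248 px

10-column span = 10·114 + 9·12 = 1248 px.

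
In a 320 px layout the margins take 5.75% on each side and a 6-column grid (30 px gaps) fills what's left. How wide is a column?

Margins: 5.75% × 320 = 18.4 px each, so content = 320 − 36.8 = 283.2 px.
6c + 5·30 = 283.2 → 6c = 133.2 → c = 22.2 px.

22.2 px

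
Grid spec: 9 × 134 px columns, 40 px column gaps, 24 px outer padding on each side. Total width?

Layout = 2·24 + 9·134 + 8·40 = 48 + 1206 + 320 = 1574 px.

1574 px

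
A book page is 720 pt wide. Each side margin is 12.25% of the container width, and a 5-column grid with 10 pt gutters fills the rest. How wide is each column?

Each margin = 12.25% of 720 = 88.2 pt; content = 720 − 2·88.2 = 543.6 pt.
5 columns + 4 gutters: 5c + 4·10 = 543.6.
5c = 543.6 − 40 = 503.6, so c = 100.72 pt.

100.72 pt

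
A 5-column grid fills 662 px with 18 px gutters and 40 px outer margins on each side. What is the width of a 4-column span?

Content width = 662 − 2·40 = 582 px.
Subtracting 4 gutters of 18 leaves 510 for 5 columns, so c = 102 px.
4-column span = 4·102 + 3·18 = 462 px.

462 px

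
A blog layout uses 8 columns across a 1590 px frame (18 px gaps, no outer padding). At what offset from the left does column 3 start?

402 px

8c + 7·18 = 1590 → 8c = 1464 → c = 183 px.
Each column+gutter stride is 201 px; with no margin, 2 of them is 402 px.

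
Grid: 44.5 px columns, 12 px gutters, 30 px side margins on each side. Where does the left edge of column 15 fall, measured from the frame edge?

Before column 15: the margin + 14 columns + 14 gutters.
Offset = 30 + 14·(44.5 + 12) = 30 + 791 = 821 px.

821 px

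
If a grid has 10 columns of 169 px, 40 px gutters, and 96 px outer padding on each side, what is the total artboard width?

Artboard = 2·96 + 10·169 + 9·40 = 192 + 1690 + 360 = 2242 px.

2242 px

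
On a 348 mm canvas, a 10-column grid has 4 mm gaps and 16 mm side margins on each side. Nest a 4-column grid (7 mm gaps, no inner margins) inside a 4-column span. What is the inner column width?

Outer content = 348 − 2·16 = 316 mm.
Subtracting 9 gaps of 4 leaves 280 for 10 columns, so c = 28 mm.
Span of 4: 4·28 + 3·4 = 112 + 12 = 124 mm.
124 − 3·7 = 103; ÷4 gives d = 25.75 mm.

25.75 mm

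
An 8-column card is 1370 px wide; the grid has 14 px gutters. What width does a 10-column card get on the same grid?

1716 px

1370 − 7·14 = 1272; ÷8 gives c = 159 px.
10-column span = 10·159 + 9·14 = 1716 px.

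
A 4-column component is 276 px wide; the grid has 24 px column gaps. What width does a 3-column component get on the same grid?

201 px

4c + 3·24 = 276 → 4c = 204 → c = 51 px.
Span of 3: 3·51 + 2·24 = 153 + 48 = 201 px.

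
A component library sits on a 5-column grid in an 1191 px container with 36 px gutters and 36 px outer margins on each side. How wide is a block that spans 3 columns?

Subtract both margins: 1191 − 2·36 = 1119 px.
1119 − 4·36 = 975; ÷5 gives c = 195 px.
3-column span = 3·195 + 2·36 = 657 px.

657 px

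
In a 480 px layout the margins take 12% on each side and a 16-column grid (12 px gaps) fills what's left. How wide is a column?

Margins: 12% × 480 = 57.6 px each, so content = 480 − 115.2 = 364.8 px.
364.8 − 15·12 = 184.8; ÷16 gives c = 11.55 px.

11.55 px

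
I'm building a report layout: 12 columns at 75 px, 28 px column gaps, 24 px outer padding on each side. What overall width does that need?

1256 px

Container = 2·24 + 12·75 + 11·28 = 48 + 900 + 308 = 1256 px.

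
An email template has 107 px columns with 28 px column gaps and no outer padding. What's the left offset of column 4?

405 px

Before column 4: 3 columns + 3 column gaps.
Offset = 3·(107 + 28) = 3·135 = 405 px.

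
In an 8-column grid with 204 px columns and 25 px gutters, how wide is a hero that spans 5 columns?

5 columns plus 4 gutters: 1020 + 100 = 1120 px.

1120 px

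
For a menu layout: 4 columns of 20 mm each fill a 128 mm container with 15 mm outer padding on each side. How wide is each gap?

6 mm

Content width = 128 − 2·15 = 98 mm.
4·20 + 3g = 98 → 3g = 18 → g = 6 mm.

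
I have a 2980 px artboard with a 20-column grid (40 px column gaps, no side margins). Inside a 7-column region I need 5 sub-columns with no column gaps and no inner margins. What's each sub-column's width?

2980 − 19·40 = 2220; ÷20 gives c = 111 px.
7-column span = 7·111 + 6·40 = 1017 px.
With no column gaps, each column is 1017/5 = 203.4 px.

203.4 px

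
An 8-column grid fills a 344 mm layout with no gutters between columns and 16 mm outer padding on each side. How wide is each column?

Inside the margins: 344 − 32 = 312 mm.
312 / 8 = 39 mm per column.

39 mm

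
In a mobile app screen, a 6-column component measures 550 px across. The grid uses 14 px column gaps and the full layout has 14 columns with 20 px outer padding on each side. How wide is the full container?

1342 px

Subtracting 5 column gaps of 14 leaves 480 for 6 columns, so c = 80 px.
Container = 2·20 + 14·80 + 13·14 = 40 + 1120 + 182 = 1342 px.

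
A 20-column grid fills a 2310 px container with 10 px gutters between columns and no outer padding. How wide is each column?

106 px

20 columns + 19 gutters: 20c + 19·10 = 2310.
20c = 2310 − 190 = 2120, so c = 106 px.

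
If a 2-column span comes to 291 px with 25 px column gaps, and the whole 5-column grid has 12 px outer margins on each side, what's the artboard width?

789 px

291 − 1·25 = 266; ÷2 gives c = 133 px.
Adding margins, columns and gutters: 24 + 665 + 100 = 789 px.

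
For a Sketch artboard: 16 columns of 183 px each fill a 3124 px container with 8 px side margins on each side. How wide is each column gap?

Inside the margins: 3124 − 16 = 3108 px.
Columns use 2928 px, leaving 180 px across 15 column gaps = 12 px each.

12 px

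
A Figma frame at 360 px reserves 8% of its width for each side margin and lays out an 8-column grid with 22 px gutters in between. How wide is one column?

360 × (1 − 2·8%) = 360 × 84% = 302.4 px for the columns.
8 columns + 7 gutters: 8c + 7·22 = 302.4.
8c = 302.4 − 154 = 148.4, so c = 18.55 px.

18.55 px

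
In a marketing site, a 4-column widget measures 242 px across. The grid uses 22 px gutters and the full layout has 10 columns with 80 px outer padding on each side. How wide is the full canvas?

798 px

4 columns + 3 gutters: 4c + 3·22 = 242.
4c = 242 − 66 = 176, so c = 44 px.
Total width: 2·80 + 10·44 + 9·22 = 798 px.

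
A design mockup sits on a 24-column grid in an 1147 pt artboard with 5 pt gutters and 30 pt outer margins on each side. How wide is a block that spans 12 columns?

Content width = 1147 − 2·30 = 1087 pt.
24c + 23·5 = 1087 → 24c = 972 → c = 40.5 pt.
12 columns plus 11 gutters: 486 + 55 = 541 pt.

541 pt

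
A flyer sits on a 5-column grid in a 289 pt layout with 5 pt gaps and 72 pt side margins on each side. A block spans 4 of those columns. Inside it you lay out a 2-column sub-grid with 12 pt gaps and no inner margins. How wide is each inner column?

Outer content = 289 − 2·72 = 145 pt.
Subtracting 4 gaps of 5 leaves 125 for 5 columns, so c = 25 pt.
4 columns plus 3 gaps: 100 + 15 = 115 pt.
115 − 1·12 = 103; ÷2 gives d = 51.5 pt.

51.5 pt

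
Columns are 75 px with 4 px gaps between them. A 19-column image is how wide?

19 columns plus 18 gaps: 1425 + 72 = 1497 px.

1497 px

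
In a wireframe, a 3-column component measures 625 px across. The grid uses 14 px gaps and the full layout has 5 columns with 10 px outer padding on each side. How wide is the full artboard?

1071 px

3 columns + 2 gaps: 3c + 2·14 = 625.
3c = 625 − 28 = 597, so c = 199 px.
Artboard = 2·10 + 5·199 + 4·14 = 20 + 995 + 56 = 1071 px.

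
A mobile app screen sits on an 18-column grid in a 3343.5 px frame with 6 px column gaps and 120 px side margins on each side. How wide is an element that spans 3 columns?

512.25 px

Content width = 3343.5 − 2·120 = 3103.5 px.
3103.5 − 17·6 = 3001.5; ÷18 gives c = 166.75 px.
3-column span = 3·166.75 + 2·6 = 512.25 px.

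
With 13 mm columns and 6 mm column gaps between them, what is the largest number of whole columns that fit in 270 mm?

k columns need k·13 + (k−1)·6 = k·19 − 6.
k·19 − 6 ≤ 270 → k ≤ 276 / 19 ≈ 14.53, so k = 14.

14 columns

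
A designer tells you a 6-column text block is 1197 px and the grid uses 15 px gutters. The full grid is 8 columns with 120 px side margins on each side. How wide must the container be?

Subtracting 5 gutters of 15 leaves 1122 for 6 columns, so c = 187 px.
Container = 2·120 + 8·187 + 7·15 = 240 + 1496 + 105 = 1841 px.

1841 px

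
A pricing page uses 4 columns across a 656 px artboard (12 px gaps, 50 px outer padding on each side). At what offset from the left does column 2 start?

192 px

Subtract both margins: 656 − 2·50 = 556 px.
4 columns + 3 gaps: 4c + 3·12 = 556.
4c = 556 − 36 = 520, so c = 130 px.
Before column 2: the margin + 1 column + 1 gap.
Offset = 50 + 1·(130 + 12) = 50 + 142 = 192 px.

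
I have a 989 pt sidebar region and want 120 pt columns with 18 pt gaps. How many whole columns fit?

7 columns

Each extra column adds 120 + 18 = 138 pt.
(989 + 18) / 138 = 7.30, so 7 columns fit.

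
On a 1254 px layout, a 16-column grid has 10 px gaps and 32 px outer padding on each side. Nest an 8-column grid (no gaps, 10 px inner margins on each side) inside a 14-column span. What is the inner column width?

Outer content = 1254 − 2·32 = 1190 px.
Subtracting 15 gaps of 10 leaves 1040 for 16 columns, so c = 65 px.
Span of 14: 14·65 + 13·10 = 910 + 130 = 1040 px.
Inner content = 1040 − 2·10 = 1020 px.
With no gaps, each column is 1020/8 = 127.5 px.

127.5 px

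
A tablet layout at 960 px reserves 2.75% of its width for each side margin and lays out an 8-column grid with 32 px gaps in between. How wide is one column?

85.4 px

Each margin = 2.75% of 960 = 26.4 px; content = 960 − 2·26.4 = 907.2 px.
Subtracting 7 gaps of 32 leaves 683.2 for 8 columns, so c = 85.4 px.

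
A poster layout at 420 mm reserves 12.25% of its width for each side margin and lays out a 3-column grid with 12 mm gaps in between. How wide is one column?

97.7 mm

Each margin = 12.25% of 420 = 51.45 mm; content = 420 − 2·51.45 = 317.1 mm.
Subtracting 2 gaps of 12 leaves 293.1 for 3 columns, so c = 97.7 mm.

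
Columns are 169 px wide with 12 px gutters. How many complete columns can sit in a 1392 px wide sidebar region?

7 columns

7 columns: 7·169 + 6·12 = 1255 px ≤ 1392.
8 columns: 1436 px > 1392. So 7.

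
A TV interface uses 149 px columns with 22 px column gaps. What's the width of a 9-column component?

1517 px

9 columns plus 8 column gaps: 1341 + 176 = 1517 px.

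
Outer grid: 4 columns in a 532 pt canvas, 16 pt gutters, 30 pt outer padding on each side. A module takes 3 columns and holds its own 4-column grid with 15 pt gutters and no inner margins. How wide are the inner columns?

Outer content = 532 − 2·30 = 472 pt.
4c + 3·16 = 472 → 4c = 424 → c = 106 pt.
3 columns plus 2 gutters: 318 + 32 = 350 pt.
350 − 3·15 = 305; ÷4 gives d = 76.25 pt.

76.25 pt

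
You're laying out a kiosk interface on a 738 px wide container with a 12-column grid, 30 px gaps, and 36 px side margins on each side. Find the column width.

28 px

Inside the margins: 738 − 72 = 666 px.
Subtracting 11 gaps of 30 leaves 336 for 12 columns, so c = 28 px.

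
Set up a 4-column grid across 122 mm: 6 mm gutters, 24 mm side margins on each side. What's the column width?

Subtract both margins: 122 − 2·24 = 74 mm.
Subtracting 3 gutters of 6 leaves 56 for 4 columns, so c = 14 mm.

14 mm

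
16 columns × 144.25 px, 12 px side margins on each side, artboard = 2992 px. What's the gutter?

44 px

Subtract both margins: 2992 − 2·12 = 2968 px.
16 columns take 16·144.25 = 2308 px; remaining 660 splits into 15 gutters.
g = 660 / 15 = 44 px.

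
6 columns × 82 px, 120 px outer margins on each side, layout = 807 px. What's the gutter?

Take off 240 px of margins, leaving 567 px.
Columns use 492 px, leaving 75 px across 5 gutters = 15 px each.

15 px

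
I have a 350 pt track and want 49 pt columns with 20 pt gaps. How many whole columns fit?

k columns need k·49 + (k−1)·20 = k·69 − 20.
k·69 − 20 ≤ 350 → k ≤ 370 / 69 ≈ 5.36, so k = 5.

5 columns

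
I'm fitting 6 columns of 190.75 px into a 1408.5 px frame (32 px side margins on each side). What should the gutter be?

Content width = 1408.5 − 2·32 = 1344.5 px.
6·190.75 + 5g = 1344.5 → 5g = 200 → g = 40 px.

40 px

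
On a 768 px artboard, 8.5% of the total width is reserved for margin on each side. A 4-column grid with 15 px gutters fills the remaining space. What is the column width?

Each margin = 8.5% of 768 = 65.28 px; content = 768 − 2·65.28 = 637.44 px.
4 columns + 3 gutters: 4c + 3·15 = 637.44.
4c = 637.44 − 45 = 592.44, so c = 148.11 px.

148.11 px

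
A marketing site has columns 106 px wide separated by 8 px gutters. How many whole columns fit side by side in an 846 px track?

k columns need k·106 + (k−1)·8 = k·114 − 8.
k·114 − 8 ≤ 846 → k ≤ 854 / 114 ≈ 7.49, so k = 7.

7 columns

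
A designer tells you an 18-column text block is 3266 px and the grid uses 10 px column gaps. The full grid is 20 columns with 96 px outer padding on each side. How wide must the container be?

3822 px

18 columns + 17 column gaps: 18c + 17·10 = 3266.
18c = 3266 − 170 = 3096, so c = 172 px.
Adding margins, columns and gutters: 192 + 3440 + 190 = 3822 px.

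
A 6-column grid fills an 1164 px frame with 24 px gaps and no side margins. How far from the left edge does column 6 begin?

6c + 5·24 = 1164 → 6c = 1044 → c = 174 px.
Each column+gutter stride is 198 px; with no margin, 5 of them is 990 px.

990 px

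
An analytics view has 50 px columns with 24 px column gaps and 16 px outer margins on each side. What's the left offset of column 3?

164 px

Before column 3: the margin + 2 columns + 2 column gaps.
Offset = 16 + 2·(50 + 24) = 16 + 148 = 164 px.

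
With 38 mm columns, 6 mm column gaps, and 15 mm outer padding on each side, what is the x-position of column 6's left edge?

235 mm

Each column+gutter stride is 44 mm; 5 of them past the 15 mm margin is 15 + 220 = 235 mm.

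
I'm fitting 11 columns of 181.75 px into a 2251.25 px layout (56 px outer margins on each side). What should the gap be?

14 px

Inside the margins: 2251.25 − 112 = 2139.25 px.
11 columns take 11·181.75 = 1999.25 px; remaining 140 splits into 10 gaps.
g = 140 / 10 = 14 px.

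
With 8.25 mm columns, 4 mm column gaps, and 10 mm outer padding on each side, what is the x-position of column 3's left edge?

Before column 3: the margin + 2 columns + 2 column gaps.
Offset = 10 + 2·(8.25 + 4) = 10 + 24.5 = 34.5 mm.

34.5 mm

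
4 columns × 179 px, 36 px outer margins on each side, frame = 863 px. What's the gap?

Take off 72 px of margins, leaving 791 px.
Columns use 716 px, leaving 75 px across 3 gaps = 25 px each.

25 px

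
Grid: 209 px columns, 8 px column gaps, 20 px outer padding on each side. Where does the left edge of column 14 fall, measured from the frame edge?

2841 px

Each column+gutter stride is 217 px; 13 of them past the 20 px margin is 20 + 2821 = 2841 px.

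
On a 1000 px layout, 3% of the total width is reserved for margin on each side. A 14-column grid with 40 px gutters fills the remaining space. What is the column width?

Each margin = 3% of 1000 = 30 px; content = 1000 − 2·30 = 940 px.
Subtracting 13 gutters of 40 leaves 420 for 14 columns, so c = 30 px.

30 px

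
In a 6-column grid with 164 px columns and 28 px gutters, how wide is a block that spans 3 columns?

3 columns plus 2 gutters: 492 + 56 = 548 px.

548 px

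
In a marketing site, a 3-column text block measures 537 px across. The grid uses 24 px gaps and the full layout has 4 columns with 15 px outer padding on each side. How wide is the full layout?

3c + 2·24 = 537 → 3c = 489 → c = 163 px.
Layout = 2·15 + 4·163 + 3·24 = 30 + 652 + 72 = 754 px.

754 px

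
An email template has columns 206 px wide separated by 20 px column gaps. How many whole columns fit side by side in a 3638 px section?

16 columns: 16·206 + 15·20 = 3596 px ≤ 3638.
17 columns: 3822 px > 3638. So 16.

16 columns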